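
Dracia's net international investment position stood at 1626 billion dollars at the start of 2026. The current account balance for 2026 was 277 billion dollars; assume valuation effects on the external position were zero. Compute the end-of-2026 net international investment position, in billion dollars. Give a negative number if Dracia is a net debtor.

With no valuation effects, change in NIIP = current account = 277
End-of-year NIIP = 1626 + 277 = 1903

1903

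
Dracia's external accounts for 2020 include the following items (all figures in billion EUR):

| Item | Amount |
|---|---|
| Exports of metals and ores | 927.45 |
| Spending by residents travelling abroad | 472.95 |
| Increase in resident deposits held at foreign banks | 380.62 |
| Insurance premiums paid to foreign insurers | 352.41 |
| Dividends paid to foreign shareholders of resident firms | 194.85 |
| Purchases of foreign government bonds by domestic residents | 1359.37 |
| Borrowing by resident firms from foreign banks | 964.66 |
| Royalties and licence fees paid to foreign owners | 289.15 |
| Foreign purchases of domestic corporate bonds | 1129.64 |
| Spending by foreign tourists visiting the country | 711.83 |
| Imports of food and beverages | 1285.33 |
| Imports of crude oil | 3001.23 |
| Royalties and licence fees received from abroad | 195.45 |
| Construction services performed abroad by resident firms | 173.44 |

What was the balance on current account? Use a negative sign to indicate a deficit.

-3587.75

Goods: 927.45 - 1285.33 - 3001.23 = -3359.11
Services: -472.95 + 195.45 - 352.41 + 711.83 - 289.15 + 173.44 = -33.79
Primary income: -194.85
Current account = (-3359.11) + (-33.79) + (-194.85) = -3587.75
(Excluded from the current account — financial account: increase in resident deposits held at foreign banks 380.62, purchases of foreign government bonds by domestic residents 1359.37, borrowing by resident firms from foreign banks 964.66, foreign purchases of domestic corporate bonds 1129.64.)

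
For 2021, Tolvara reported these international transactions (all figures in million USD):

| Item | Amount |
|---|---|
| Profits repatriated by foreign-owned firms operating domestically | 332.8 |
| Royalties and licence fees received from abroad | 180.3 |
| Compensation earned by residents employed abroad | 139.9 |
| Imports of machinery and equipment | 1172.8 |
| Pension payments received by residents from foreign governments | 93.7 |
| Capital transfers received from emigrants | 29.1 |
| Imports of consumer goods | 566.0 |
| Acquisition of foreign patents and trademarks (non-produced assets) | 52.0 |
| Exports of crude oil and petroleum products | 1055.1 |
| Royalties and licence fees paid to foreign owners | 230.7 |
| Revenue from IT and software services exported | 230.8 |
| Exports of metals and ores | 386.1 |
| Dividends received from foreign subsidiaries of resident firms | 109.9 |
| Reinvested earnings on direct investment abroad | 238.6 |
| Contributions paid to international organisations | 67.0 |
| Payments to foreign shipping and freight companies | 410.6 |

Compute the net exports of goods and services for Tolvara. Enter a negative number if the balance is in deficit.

Goods: -566.0 + 1055.1 - 1172.8 + 386.1 = -297.6
Services: 230.8 - 230.7 - 410.6 + 180.3 = -230.2
Trade balance = -297.6 + (-230.2) = -527.8
(Excluded from the trade balance — primary income: profits repatriated by foreign-owned firms operating domestically 332.8, compensation earned by residents employed abroad 139.9, dividends received from foreign subsidiaries of resident firms 109.9, reinvested earnings on direct investment abroad 238.6; secondary income: pension payments received by residents from foreign governments 93.7, contributions paid to international organisations 67.0; capital account: capital transfers received from emigrants 29.1, acquisition of foreign patents and trademarks (non-produced assets) 52.0.)

-527.8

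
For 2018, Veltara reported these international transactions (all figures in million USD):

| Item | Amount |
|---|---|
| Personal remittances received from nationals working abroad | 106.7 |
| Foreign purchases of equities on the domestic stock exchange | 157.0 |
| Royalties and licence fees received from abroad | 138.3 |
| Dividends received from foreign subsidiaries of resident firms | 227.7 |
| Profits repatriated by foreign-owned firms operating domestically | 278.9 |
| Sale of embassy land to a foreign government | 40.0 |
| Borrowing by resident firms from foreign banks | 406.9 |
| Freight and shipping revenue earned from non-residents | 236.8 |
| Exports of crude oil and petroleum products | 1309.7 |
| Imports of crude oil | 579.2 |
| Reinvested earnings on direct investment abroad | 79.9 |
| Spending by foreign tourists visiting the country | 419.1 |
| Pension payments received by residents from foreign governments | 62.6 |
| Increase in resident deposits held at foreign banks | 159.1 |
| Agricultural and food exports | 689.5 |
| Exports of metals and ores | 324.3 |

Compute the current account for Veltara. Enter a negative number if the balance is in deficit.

Goods: -579.2 + 689.5 + 1309.7 + 324.3 = 1744.3
Services: 419.1 + 138.3 + 236.8 = 794.2
Primary income: 227.7 - 278.9 + 79.9 = 28.7
Secondary income: 62.6 + 106.7 = 169.3
Current account = 1744.3 + 794.2 + 28.7 + 169.3 = 2736.5
(Excluded from the current account — financial account: foreign purchases of equities on the domestic stock exchange 157.0, borrowing by resident firms from foreign banks 406.9, increase in resident deposits held at foreign banks 159.1; capital account: sale of embassy land to a foreign government 40.0.)

2736.5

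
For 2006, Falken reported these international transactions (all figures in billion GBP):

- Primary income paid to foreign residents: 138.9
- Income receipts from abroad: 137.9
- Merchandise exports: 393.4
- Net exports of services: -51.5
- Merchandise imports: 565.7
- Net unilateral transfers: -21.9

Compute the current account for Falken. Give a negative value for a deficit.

-246.7

Goods balance = 393.4 - 565.7 = -172.3
Services balance = -51.5
Trade balance (goods + services) = -172.3 + (-51.5) = -223.8
Net primary income = 137.9 - 138.9 = -1.0
Net secondary income = -21.9
Current account = -223.8 + (-1.0) + (-21.9) = -246.7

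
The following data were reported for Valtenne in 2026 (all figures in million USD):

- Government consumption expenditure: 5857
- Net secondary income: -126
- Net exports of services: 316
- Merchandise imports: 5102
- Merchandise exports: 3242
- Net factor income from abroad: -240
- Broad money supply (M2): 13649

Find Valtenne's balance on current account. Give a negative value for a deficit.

-1910

Goods balance = 3242 - 5102 = -1860
Services balance = 316
Trade balance (goods + services) = -1860 + 316 = -1544
Net primary income = -240
Net secondary income = -126
Current account = -1544 + (-240) + (-126) = -1910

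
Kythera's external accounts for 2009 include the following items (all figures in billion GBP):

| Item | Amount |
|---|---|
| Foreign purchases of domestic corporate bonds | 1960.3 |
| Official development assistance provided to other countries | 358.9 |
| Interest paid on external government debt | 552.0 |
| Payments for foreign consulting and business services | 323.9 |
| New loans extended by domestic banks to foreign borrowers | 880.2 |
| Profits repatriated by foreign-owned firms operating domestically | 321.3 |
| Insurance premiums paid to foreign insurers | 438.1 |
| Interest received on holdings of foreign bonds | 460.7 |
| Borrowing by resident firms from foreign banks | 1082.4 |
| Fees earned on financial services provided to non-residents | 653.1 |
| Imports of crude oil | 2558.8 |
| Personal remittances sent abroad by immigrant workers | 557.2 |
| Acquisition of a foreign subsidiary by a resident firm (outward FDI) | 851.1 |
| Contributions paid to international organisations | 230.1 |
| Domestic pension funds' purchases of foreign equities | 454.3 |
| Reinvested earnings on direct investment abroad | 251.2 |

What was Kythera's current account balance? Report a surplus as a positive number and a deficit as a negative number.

Goods: -2558.8
Services: -323.9 - 438.1 + 653.1 = -108.9
Primary income: 251.2 - 321.3 - 552.0 + 460.7 = -161.4
Secondary income: -557.2 - 230.1 - 358.9 = -1146.2
Current account = (-2558.8) + (-108.9) + (-161.4) + (-1146.2) = -3975.3
(Excluded from the current account — financial account: foreign purchases of domestic corporate bonds 1960.3, new loans extended by domestic banks to foreign borrowers 880.2, borrowing by resident firms from foreign banks 1082.4, acquisition of a foreign subsidiary by a resident firm (outward FDI) 851.1, domestic pension funds' purchases of foreign equities 454.3.)

-3975.3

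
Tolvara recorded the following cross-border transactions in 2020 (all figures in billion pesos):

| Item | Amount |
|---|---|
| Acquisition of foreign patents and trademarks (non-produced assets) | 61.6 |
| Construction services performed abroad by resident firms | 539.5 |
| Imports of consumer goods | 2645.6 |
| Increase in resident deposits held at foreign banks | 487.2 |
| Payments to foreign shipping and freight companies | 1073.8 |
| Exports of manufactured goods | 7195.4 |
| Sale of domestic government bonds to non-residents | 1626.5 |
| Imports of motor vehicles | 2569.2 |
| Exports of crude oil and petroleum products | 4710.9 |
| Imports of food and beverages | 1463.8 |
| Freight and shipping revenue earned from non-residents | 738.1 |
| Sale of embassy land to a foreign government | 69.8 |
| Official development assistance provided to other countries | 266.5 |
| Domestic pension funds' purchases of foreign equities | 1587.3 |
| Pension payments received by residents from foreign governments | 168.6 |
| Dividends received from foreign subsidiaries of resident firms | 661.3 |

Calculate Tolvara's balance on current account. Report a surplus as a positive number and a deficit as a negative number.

Goods: -1463.8 - 2645.6 + 7195.4 - 2569.2 + 4710.9 = 5227.7
Services: 738.1 - 1073.8 + 539.5 = 203.8
Primary income: 661.3
Secondary income: -266.5 + 168.6 = -97.9
Current account = 5227.7 + 203.8 + 661.3 + (-97.9) = 5994.9
(Excluded from the current account — capital account: acquisition of foreign patents and trademarks (non-produced assets) 61.6, sale of embassy land to a foreign government 69.8; financial account: increase in resident deposits held at foreign banks 487.2, sale of domestic government bonds to non-residents 1626.5, domestic pension funds' purchases of foreign equities 1587.3.)

5994.9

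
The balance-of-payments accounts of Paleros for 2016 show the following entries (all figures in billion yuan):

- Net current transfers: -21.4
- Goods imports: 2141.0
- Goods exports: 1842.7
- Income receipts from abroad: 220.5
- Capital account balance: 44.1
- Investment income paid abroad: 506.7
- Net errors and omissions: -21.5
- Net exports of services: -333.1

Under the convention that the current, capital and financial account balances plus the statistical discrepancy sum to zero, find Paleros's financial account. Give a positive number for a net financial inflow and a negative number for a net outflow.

916.4

Goods balance = 1842.7 - 2141.0 = -298.3
Services balance = -333.1
Trade balance (goods + services) = -298.3 + (-333.1) = -631.4
Net primary income = 220.5 - 506.7 = -286.2
Net secondary income = -21.4
Current account = -631.4 + (-286.2) + (-21.4) = -939.0
Financial account = -(-939.0 + 44.1 + (-21.5)) = 916.4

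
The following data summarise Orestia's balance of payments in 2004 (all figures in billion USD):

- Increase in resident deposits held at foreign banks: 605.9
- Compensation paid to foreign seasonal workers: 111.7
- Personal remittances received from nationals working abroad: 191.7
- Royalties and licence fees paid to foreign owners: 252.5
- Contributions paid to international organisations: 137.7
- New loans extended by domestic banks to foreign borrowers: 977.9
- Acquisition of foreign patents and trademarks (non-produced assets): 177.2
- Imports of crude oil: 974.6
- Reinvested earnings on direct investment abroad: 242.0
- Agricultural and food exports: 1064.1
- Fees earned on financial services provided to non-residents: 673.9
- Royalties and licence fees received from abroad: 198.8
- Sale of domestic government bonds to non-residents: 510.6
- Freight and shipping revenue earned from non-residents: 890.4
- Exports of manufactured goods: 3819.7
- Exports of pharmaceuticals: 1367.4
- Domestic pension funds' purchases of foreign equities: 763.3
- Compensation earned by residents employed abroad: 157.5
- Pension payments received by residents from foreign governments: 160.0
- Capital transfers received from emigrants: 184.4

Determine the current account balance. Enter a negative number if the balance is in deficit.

7289.0

Goods: 1064.1 - 974.6 + 3819.7 + 1367.4 = 5276.6
Services: 890.4 + 673.9 + 198.8 - 252.5 = 1510.6
Primary income: -111.7 + 242.0 + 157.5 = 287.8
Secondary income: 191.7 - 137.7 + 160.0 = 214.0
Current account = 5276.6 + 1510.6 + 287.8 + 214.0 = 7289.0
(Excluded from the current account — financial account: increase in resident deposits held at foreign banks 605.9, new loans extended by domestic banks to foreign borrowers 977.9, sale of domestic government bonds to non-residents 510.6, domestic pension funds' purchases of foreign equities 763.3; capital account: acquisition of foreign patents and trademarks (non-produced assets) 177.2, capital transfers received from emigrants 184.4.)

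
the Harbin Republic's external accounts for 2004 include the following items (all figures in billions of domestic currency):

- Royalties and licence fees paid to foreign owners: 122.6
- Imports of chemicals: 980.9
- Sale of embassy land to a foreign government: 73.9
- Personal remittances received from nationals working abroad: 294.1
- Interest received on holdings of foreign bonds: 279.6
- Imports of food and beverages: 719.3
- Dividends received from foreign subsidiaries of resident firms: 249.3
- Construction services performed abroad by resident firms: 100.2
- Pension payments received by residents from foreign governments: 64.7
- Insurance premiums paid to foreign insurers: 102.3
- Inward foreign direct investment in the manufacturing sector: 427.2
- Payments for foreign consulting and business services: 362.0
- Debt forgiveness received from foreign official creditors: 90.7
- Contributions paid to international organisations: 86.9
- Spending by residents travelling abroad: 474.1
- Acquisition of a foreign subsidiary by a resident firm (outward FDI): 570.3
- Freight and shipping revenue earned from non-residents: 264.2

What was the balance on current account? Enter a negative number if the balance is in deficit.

-1596.0

Goods: -719.3 - 980.9 = -1700.2
Services: -102.3 - 122.6 - 362.0 + 264.2 - 474.1 + 100.2 = -696.6
Primary income: 279.6 + 249.3 = 528.9
Secondary income: 64.7 + 294.1 - 86.9 = 271.9
Current account = (-1700.2) + (-696.6) + 528.9 + 271.9 = -1596.0
(Excluded from the current account — capital account: sale of embassy land to a foreign government 73.9, debt forgiveness received from foreign official creditors 90.7; financial account: inward foreign direct investment in the manufacturing sector 427.2, acquisition of a foreign subsidiary by a resident firm (outward FDI) 570.3.)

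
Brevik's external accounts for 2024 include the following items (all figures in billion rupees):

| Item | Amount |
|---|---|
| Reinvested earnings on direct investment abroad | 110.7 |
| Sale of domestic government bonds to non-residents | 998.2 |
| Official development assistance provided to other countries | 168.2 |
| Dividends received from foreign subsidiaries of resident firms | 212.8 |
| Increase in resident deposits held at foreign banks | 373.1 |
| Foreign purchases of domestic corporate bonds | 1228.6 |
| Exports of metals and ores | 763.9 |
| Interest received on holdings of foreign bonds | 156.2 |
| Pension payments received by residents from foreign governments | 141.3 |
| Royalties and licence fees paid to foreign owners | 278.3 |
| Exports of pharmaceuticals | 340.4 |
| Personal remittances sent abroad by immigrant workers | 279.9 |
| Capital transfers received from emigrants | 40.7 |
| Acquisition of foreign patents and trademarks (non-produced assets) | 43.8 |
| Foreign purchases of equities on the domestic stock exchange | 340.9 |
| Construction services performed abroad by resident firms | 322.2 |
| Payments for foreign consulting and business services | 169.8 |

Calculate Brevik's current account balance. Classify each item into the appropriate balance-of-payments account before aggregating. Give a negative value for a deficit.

Goods: 763.9 + 340.4 = 1104.3
Services: -169.8 - 278.3 + 322.2 = -125.9
Primary income: 110.7 + 212.8 + 156.2 = 479.7
Secondary income: -279.9 - 168.2 + 141.3 = -306.8
Current account = 1104.3 + (-125.9) + 479.7 + (-306.8) = 1151.3
(Excluded from the current account — financial account: sale of domestic government bonds to non-residents 998.2, increase in resident deposits held at foreign banks 373.1, foreign purchases of domestic corporate bonds 1228.6, foreign purchases of equities on the domestic stock exchange 340.9; capital account: capital transfers received from emigrants 40.7, acquisition of foreign patents and trademarks (non-produced assets) 43.8.)

1151.3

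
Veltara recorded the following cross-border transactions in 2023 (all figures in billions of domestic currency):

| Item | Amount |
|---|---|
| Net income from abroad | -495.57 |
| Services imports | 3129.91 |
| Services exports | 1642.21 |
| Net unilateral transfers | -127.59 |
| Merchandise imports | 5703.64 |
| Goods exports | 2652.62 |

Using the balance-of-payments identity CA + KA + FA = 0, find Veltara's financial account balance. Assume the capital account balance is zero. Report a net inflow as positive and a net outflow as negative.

5161.88

Goods balance = 2652.62 - 5703.64 = -3051.02
Services balance = 1642.21 - 3129.91 = -1487.70
Trade balance (goods + services) = -3051.02 + (-1487.70) = -4538.72
Net primary income = -495.57
Net secondary income = -127.59
Current account = -4538.72 + (-495.57) + (-127.59) = -5161.88
Financial account = -(-5161.88) = 5161.88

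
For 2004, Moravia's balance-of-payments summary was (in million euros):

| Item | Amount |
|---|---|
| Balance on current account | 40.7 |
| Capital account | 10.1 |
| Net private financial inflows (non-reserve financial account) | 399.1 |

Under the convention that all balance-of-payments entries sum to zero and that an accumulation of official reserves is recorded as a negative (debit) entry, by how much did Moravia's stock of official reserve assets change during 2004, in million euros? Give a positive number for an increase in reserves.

Official reserve transactions balance = -(40.7 + 10.1 + 399.1) = -449.9
An accumulation of reserves is recorded as a debit (negative entry), so the change in the stock of reserves is the negative of that balance.
Change in official reserves = -(-449.9) = 449.9

449.9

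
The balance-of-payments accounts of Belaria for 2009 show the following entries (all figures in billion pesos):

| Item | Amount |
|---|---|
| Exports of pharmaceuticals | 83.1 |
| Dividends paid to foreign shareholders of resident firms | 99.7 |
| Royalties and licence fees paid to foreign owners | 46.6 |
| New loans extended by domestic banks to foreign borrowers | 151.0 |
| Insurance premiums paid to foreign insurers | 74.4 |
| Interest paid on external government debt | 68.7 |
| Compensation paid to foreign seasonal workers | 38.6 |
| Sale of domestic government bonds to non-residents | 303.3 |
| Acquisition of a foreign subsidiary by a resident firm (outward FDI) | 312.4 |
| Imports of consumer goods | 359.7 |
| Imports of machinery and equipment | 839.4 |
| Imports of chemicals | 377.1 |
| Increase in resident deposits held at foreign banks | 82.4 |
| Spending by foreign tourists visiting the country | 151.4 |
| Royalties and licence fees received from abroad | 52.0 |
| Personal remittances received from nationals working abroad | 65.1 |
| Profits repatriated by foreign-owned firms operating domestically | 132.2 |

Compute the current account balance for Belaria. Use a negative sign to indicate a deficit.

-1684.8

Goods: 83.1 - 359.7 - 377.1 - 839.4 = -1493.1
Services: -46.6 - 74.4 + 151.4 + 52.0 = 82.4
Primary income: -68.7 - 132.2 - 99.7 - 38.6 = -339.2
Secondary income: 65.1
Current account = (-1493.1) + 82.4 + (-339.2) + 65.1 = -1684.8
(Excluded from the current account — financial account: new loans extended by domestic banks to foreign borrowers 151.0, sale of domestic government bonds to non-residents 303.3, acquisition of a foreign subsidiary by a resident firm (outward FDI) 312.4, increase in resident deposits held at foreign banks 82.4.)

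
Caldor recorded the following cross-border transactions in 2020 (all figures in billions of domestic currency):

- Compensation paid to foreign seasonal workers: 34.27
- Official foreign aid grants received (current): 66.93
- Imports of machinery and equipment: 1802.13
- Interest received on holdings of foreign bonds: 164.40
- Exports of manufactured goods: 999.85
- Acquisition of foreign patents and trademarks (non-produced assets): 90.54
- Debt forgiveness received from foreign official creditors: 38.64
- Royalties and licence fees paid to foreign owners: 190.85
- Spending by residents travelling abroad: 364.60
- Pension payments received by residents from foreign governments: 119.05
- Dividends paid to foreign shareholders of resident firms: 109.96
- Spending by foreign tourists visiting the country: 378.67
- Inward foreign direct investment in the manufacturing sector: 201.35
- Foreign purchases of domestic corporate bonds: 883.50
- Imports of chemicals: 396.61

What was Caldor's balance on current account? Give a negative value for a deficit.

Goods: 999.85 - 1802.13 - 396.61 = -1198.89
Services: -190.85 - 364.60 + 378.67 = -176.78
Primary income: 164.40 - 34.27 - 109.96 = 20.17
Secondary income: 119.05 + 66.93 = 185.98
Current account = (-1198.89) + (-176.78) + 20.17 + 185.98 = -1169.52
(Excluded from the current account — capital account: acquisition of foreign patents and trademarks (non-produced assets) 90.54, debt forgiveness received from foreign official creditors 38.64; financial account: inward foreign direct investment in the manufacturing sector 201.35, foreign purchases of domestic corporate bonds 883.50.)

-1169.52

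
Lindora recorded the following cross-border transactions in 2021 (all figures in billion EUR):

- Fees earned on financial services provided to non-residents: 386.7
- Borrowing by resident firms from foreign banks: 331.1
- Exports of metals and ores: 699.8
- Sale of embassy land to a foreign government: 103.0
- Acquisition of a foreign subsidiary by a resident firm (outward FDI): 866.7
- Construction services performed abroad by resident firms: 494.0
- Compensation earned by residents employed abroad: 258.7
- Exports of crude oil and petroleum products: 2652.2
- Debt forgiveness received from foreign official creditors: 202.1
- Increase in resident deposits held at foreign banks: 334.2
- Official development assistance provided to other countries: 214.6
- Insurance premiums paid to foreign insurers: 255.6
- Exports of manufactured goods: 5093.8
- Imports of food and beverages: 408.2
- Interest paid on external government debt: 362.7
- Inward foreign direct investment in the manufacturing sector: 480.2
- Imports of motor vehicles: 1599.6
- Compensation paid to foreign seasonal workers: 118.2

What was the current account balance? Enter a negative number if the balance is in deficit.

Goods: 5093.8 + 2652.2 - 408.2 + 699.8 - 1599.6 = 6438.0
Services: -255.6 + 386.7 + 494.0 = 625.1
Primary income: 258.7 - 118.2 - 362.7 = -222.2
Secondary income: -214.6
Current account = 6438.0 + 625.1 + (-222.2) + (-214.6) = 6626.3
(Excluded from the current account — financial account: borrowing by resident firms from foreign banks 331.1, acquisition of a foreign subsidiary by a resident firm (outward FDI) 866.7, increase in resident deposits held at foreign banks 334.2, inward foreign direct investment in the manufacturing sector 480.2; capital account: sale of embassy land to a foreign government 103.0, debt forgiveness received from foreign official creditors 202.1.)

6626.3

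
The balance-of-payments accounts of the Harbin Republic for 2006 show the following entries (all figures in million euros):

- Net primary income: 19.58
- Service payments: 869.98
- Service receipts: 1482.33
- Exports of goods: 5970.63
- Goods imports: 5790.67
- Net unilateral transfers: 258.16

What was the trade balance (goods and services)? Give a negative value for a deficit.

792.31

Goods balance = 5970.63 - 5790.67 = 179.96
Services balance = 1482.33 - 869.98 = 612.35
Trade balance (goods + services) = 179.96 + 612.35 = 792.31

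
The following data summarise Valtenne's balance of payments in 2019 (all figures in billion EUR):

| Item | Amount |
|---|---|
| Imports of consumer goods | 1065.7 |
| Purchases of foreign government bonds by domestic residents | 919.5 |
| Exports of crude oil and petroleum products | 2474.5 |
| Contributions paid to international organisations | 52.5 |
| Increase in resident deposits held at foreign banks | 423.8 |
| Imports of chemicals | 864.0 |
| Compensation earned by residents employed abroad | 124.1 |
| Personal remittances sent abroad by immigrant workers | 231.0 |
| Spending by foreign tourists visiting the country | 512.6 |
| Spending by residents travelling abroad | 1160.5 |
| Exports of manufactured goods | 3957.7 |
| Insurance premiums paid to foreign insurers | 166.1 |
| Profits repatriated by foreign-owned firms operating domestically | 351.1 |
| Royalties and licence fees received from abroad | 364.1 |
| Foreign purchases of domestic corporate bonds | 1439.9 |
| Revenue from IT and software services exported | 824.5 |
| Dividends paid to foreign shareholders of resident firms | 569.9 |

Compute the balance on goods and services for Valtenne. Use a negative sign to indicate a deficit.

4877.1

Goods: 3957.7 - 1065.7 + 2474.5 - 864.0 = 4502.5
Services: -166.1 + 824.5 + 364.1 + 512.6 - 1160.5 = 374.6
Trade balance = 4502.5 + 374.6 = 4877.1
(Excluded from the trade balance — financial account: purchases of foreign government bonds by domestic residents 919.5, increase in resident deposits held at foreign banks 423.8, foreign purchases of domestic corporate bonds 1439.9; secondary income: contributions paid to international organisations 52.5, personal remittances sent abroad by immigrant workers 231.0; primary income: compensation earned by residents employed abroad 124.1, profits repatriated by foreign-owned firms operating domestically 351.1, dividends paid to foreign shareholders of resident firms 569.9.)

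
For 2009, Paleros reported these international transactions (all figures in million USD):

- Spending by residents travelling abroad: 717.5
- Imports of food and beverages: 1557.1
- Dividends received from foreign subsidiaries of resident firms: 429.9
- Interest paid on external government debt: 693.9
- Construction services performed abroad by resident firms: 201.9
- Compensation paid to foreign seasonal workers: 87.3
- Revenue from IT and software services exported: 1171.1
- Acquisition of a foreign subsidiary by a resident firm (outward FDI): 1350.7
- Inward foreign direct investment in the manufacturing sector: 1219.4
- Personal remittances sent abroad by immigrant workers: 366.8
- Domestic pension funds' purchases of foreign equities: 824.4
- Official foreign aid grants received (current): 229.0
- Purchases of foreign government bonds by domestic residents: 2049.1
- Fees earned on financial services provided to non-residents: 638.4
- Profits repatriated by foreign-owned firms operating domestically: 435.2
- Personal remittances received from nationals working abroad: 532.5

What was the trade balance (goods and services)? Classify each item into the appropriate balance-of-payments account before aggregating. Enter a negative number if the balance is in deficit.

-263.2

Goods: -1557.1
Services: 201.9 + 1171.1 - 717.5 + 638.4 = 1293.9
Trade balance = -1557.1 + 1293.9 = -263.2
(Excluded from the trade balance — primary income: dividends received from foreign subsidiaries of resident firms 429.9, interest paid on external government debt 693.9, compensation paid to foreign seasonal workers 87.3, profits repatriated by foreign-owned firms operating domestically 435.2; financial account: acquisition of a foreign subsidiary by a resident firm (outward FDI) 1350.7, inward foreign direct investment in the manufacturing sector 1219.4, domestic pension funds' purchases of foreign equities 824.4, purchases of foreign government bonds by domestic residents 2049.1; secondary income: personal remittances sent abroad by immigrant workers 366.8, official foreign aid grants received (current) 229.0, personal remittances received from nationals working abroad 532.5.)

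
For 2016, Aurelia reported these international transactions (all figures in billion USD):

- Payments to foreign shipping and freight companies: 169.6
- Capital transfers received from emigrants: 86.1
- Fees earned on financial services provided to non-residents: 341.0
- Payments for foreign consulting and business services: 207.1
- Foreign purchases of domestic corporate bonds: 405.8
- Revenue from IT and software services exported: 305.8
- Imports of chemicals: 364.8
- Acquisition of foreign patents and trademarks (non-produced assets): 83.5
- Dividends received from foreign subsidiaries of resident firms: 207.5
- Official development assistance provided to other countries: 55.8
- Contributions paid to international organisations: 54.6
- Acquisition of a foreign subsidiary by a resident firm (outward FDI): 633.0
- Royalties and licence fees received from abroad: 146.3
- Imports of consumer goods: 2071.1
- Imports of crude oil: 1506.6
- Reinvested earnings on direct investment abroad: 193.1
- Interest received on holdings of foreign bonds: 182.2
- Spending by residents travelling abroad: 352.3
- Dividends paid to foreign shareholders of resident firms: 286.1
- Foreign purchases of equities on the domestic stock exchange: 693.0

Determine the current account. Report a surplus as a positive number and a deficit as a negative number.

Goods: -364.8 - 1506.6 - 2071.1 = -3942.5
Services: -169.6 + 146.3 + 305.8 - 352.3 - 207.1 + 341.0 = 64.1
Primary income: 182.2 - 286.1 + 207.5 + 193.1 = 296.7
Secondary income: -54.6 - 55.8 = -110.4
Current account = (-3942.5) + 64.1 + 296.7 + (-110.4) = -3692.1
(Excluded from the current account — capital account: capital transfers received from emigrants 86.1, acquisition of foreign patents and trademarks (non-produced assets) 83.5; financial account: foreign purchases of domestic corporate bonds 405.8, acquisition of a foreign subsidiary by a resident firm (outward FDI) 633.0, foreign purchases of equities on the domestic stock exchange 693.0.)

-3692.1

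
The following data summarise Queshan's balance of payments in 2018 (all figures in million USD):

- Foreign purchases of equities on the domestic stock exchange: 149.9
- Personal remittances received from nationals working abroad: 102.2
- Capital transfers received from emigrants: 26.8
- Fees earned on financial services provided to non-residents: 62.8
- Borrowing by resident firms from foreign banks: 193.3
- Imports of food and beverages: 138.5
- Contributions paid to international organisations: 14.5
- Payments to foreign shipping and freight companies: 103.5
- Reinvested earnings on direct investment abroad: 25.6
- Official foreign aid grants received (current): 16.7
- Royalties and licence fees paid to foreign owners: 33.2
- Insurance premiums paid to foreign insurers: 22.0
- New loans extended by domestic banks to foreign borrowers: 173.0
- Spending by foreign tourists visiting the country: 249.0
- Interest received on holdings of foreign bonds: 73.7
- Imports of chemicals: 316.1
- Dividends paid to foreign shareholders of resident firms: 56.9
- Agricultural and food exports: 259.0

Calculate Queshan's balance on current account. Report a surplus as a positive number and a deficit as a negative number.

104.3

Goods: -138.5 - 316.1 + 259.0 = -195.6
Services: 62.8 - 33.2 + 249.0 - 22.0 - 103.5 = 153.1
Primary income: -56.9 + 25.6 + 73.7 = 42.4
Secondary income: -14.5 + 102.2 + 16.7 = 104.4
Current account = (-195.6) + 153.1 + 42.4 + 104.4 = 104.3
(Excluded from the current account — financial account: foreign purchases of equities on the domestic stock exchange 149.9, borrowing by resident firms from foreign banks 193.3, new loans extended by domestic banks to foreign borrowers 173.0; capital account: capital transfers received from emigrants 26.8.)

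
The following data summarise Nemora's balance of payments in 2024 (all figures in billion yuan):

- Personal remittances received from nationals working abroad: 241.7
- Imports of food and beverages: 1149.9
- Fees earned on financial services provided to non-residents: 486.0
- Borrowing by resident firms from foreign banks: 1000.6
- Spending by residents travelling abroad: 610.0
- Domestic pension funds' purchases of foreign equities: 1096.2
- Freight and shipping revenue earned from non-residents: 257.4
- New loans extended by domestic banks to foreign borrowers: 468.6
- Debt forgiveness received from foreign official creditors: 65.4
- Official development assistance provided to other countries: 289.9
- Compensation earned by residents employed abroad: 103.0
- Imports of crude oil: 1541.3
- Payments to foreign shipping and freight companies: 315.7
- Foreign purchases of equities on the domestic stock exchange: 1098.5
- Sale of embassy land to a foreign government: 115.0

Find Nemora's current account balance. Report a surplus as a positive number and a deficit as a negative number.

Goods: -1541.3 - 1149.9 = -2691.2
Services: 486.0 - 315.7 + 257.4 - 610.0 = -182.3
Primary income: 103.0
Secondary income: 241.7 - 289.9 = -48.2
Current account = (-2691.2) + (-182.3) + 103.0 + (-48.2) = -2818.7
(Excluded from the current account — financial account: borrowing by resident firms from foreign banks 1000.6, domestic pension funds' purchases of foreign equities 1096.2, new loans extended by domestic banks to foreign borrowers 468.6, foreign purchases of equities on the domestic stock exchange 1098.5; capital account: debt forgiveness received from foreign official creditors 65.4, sale of embassy land to a foreign government 115.0.)

-2818.7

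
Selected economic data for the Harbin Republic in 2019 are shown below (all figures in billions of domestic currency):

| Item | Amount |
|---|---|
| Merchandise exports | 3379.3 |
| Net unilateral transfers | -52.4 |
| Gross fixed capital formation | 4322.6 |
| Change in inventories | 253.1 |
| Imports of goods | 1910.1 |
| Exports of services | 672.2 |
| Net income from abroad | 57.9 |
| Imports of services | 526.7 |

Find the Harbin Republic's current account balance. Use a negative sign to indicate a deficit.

Goods balance = 3379.3 - 1910.1 = 1469.2
Services balance = 672.2 - 526.7 = 145.5
Trade balance (goods + services) = 1469.2 + 145.5 = 1614.7
Net primary income = 57.9
Net secondary income = -52.4
Current account = 1614.7 + 57.9 + (-52.4) = 1620.2

1620.2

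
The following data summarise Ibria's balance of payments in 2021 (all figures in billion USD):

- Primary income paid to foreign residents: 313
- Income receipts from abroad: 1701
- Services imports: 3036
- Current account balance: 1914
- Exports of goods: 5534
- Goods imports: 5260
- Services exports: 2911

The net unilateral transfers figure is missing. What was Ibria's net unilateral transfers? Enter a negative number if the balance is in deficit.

377

Current account = goods balance + services balance + net primary income + net secondary income
Sum of the known components = 1537
Net unilateral transfers = CA - (known components) = 1914 - 1537 = 377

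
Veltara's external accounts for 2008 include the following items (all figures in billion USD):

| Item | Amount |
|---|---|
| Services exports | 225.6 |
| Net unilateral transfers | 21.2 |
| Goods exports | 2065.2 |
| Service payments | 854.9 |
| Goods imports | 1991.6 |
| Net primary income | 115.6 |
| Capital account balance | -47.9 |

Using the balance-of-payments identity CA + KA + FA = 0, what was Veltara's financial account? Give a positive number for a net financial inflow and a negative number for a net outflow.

Goods balance = 2065.2 - 1991.6 = 73.6
Services balance = 225.6 - 854.9 = -629.3
Trade balance (goods + services) = 73.6 + (-629.3) = -555.7
Net primary income = 115.6
Net secondary income = 21.2
Current account = -555.7 + 115.6 + 21.2 = -418.9
Financial account = -(-418.9 + (-47.9)) = 466.8

466.8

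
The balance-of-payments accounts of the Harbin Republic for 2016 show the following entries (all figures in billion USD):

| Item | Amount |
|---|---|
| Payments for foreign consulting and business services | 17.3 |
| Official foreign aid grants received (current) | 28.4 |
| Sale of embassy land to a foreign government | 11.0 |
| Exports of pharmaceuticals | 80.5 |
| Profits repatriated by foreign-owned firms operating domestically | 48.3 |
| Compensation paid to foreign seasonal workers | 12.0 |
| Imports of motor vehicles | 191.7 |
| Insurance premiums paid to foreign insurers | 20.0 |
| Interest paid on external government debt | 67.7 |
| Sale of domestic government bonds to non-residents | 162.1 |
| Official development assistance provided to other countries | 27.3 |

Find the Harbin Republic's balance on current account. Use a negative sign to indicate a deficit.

Goods: 80.5 - 191.7 = -111.2
Services: -17.3 - 20.0 = -37.3
Primary income: -12.0 - 67.7 - 48.3 = -128.0
Secondary income: 28.4 - 27.3 = 1.1
Current account = (-111.2) + (-37.3) + (-128.0) + 1.1 = -275.4
(Excluded from the current account — capital account: sale of embassy land to a foreign government 11.0; financial account: sale of domestic government bonds to non-residents 162.1.)

-275.4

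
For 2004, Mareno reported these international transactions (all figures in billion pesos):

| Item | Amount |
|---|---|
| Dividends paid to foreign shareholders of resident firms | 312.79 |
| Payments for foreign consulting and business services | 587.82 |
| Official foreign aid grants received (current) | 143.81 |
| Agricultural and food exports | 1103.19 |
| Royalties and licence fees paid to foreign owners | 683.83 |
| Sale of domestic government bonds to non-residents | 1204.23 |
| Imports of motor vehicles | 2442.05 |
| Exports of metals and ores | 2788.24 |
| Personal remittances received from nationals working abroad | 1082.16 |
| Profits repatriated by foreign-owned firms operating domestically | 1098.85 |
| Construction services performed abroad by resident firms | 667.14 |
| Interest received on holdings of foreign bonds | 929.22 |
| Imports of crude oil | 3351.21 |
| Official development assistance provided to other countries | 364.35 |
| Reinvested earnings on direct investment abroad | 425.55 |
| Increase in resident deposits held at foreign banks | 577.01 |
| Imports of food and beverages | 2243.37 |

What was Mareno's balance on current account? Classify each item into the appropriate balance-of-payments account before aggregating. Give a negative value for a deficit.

-3944.96

Goods: -2442.05 - 3351.21 + 1103.19 - 2243.37 + 2788.24 = -4145.20
Services: 667.14 - 683.83 - 587.82 = -604.51
Primary income: 929.22 - 312.79 + 425.55 - 1098.85 = -56.87
Secondary income: -364.35 + 143.81 + 1082.16 = 861.62
Current account = (-4145.20) + (-604.51) + (-56.87) + 861.62 = -3944.96
(Excluded from the current account — financial account: sale of domestic government bonds to non-residents 1204.23, increase in resident deposits held at foreign banks 577.01.)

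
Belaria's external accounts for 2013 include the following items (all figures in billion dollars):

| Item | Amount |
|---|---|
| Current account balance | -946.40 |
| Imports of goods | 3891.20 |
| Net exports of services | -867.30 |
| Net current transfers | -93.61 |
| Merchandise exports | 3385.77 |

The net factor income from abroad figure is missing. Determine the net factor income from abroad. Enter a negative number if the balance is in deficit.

519.94

Current account = goods balance + services balance + net primary income + net secondary income
Sum of the known components = -1466.34
Net factor income from abroad = CA - (known components) = -946.40 - (-1466.34) = 519.94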